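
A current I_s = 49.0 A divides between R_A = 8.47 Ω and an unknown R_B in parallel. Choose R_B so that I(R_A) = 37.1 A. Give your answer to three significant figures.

The fraction through R_A equals R_B/(R_A+R_B).
With f = 0.7571, R_B = R_A · f/(1−f) = 8.47 × 3.118 = 26.41 Ω.

R_B ≈ 26.4 Ω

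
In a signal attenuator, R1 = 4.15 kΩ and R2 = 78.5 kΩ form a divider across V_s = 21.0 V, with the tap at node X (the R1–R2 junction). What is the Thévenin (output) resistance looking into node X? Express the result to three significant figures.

With V_s suppressed (replaced by a short), R_th = R1 ‖ R2 = (4.150 × 78.5)/(4.150 + 78.5) = 3.942 kΩ.

R_th ≈ 3.94 kΩ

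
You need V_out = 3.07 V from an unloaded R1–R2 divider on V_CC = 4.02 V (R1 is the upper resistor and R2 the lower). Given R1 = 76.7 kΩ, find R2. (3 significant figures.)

Required fraction k = V_out/V_CC = 0.7637.
R2 = R1 · 0.7637/(1 − 0.7637) = 247.9 kΩ.

R2 ≈ 248 kΩ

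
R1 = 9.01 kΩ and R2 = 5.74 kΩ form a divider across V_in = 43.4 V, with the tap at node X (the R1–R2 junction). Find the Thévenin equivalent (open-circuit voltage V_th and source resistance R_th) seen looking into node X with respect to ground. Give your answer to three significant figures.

With X open, the divider is unloaded: V_th = 43.4 × 5.74/14.75 = 16.89 V.
With V_in suppressed (replaced by a short), R_th = R1 ‖ R2 = (9.010 × 5.74)/(9.010 + 5.74) = 3.506 kΩ.

V_th ≈ 16.9 V, R_th ≈ 3.51 kΩ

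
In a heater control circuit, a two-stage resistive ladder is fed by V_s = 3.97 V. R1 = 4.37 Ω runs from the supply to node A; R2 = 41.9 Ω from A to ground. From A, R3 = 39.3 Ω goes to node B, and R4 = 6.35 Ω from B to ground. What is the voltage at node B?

V_B ≈ 0.460 V

The second stage (R3 + R4 = 45.65 Ω) loads node A in parallel with R2.
R2 ‖ (R3+R4) = 21.85 Ω.
First divider: V_A = V_s · 21.85/(4.37 + 21.85) = 3.308 V.
Stage 2 is unloaded, so V_B = V_A · R4/(R3+R4) = 3.308 × 6.35/45.65 = 0.4602 V.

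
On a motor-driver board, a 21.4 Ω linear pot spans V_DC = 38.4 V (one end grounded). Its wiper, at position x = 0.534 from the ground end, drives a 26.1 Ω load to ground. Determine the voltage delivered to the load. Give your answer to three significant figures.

V_out ≈ 17.0 V

The pot divides into 9.972 Ω above the wiper and 11.43 Ω below.
R_L loads the lower segment: effective lower R = 7.948 Ω.
Loaded-divider output: V_out = 38.4 × 0.4435 = 17.03 V.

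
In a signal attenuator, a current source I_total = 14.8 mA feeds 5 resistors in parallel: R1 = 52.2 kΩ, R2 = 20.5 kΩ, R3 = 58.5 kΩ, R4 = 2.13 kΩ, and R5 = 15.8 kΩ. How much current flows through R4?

Total conductance ΣG = 1/52.2 + 1/20.5 + 1/58.5 + 1/2.13 + 1/15.8 = 0.6178 (units of 1/kΩ).
By the current-divider rule, I = I_total · G_k/ΣG = 14.8 × 0.7599 = 11.25 mA.

I ≈ 11.2 mA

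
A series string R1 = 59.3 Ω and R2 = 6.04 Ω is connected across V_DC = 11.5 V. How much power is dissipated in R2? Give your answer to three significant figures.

P ≈ 0.187 W

The common current is I = 11.5/65.34 = 0.1760 A.
P = I²R = 0.03098 × 6.04 = 0.1871 W.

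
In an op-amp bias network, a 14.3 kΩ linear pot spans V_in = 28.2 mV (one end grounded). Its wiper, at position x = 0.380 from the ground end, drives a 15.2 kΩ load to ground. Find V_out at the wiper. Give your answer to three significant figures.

Split the track: R_lower = x·R_p = 5.434 kΩ, R_upper = (1−x)·R_p = 8.866 kΩ.
R_L loads the lower segment: effective lower R = 4.003 kΩ.
Then V_out = V_in · 4.003/(8.866 + 4.003) = 8.772 mV.
(Unloaded: V_out = x·V_in = 10.7 mV.)

V_out ≈ 8.77 mV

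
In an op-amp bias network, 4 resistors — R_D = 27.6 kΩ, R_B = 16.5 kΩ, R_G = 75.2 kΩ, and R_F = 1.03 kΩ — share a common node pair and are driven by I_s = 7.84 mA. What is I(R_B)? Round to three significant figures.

I ≈ 0.440 mA

Conductances: ΣG = 1/27.6 + 1/16.5 + 1/75.2 + 1/1.03 = 1.081 (1/kΩ).
Current divider: I(R_B) = I_s · G_k/ΣG = 7.84 × (0.06061/1.081) = 7.84 × 0.05606 = 0.4395 mA.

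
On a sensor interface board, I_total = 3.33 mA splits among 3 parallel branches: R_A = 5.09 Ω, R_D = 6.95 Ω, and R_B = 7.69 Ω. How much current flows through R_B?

I ≈ 0.921 mA

Conductances: ΣG = 1/5.09 + 1/6.95 + 1/7.69 = 0.4704 (1/Ω).
R_B takes the fraction G_k/ΣG = 0.1300/0.4704 = 0.2765, so I = 3.33 × 0.2765 = 0.9206 mA.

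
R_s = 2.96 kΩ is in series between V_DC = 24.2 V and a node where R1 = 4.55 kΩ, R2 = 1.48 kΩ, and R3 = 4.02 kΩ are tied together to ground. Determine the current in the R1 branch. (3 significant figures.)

Equivalent of the parallel group: R_p = 0.8740 kΩ.
V_A = 24.2 × 0.8740/3.834 = 5.516 V.
Branch current I = V_A/R1 = 5.516/4.55 = 1.212 mA.
(Check via current divider: I_total = 6.312 mA; share G_k/ΣG = 0.1921 → same result.)

I ≈ 1.21 mA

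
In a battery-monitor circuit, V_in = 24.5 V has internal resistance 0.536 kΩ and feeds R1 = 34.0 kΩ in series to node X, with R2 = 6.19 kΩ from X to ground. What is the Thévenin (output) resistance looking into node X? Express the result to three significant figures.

R_th ≈ 5.25 kΩ

R1' = 0.536 + 34.0 = 34.54 kΩ (source resistance + R1).
With V_in suppressed (replaced by a short), R_th = R1' ‖ R2 = (34.54 × 6.19)/(34.54 + 6.19) = 5.249 kΩ.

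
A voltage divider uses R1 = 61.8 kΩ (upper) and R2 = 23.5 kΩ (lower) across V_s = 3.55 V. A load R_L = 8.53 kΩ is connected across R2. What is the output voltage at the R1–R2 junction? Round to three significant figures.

First combine the lower leg with the load: R2 ‖ R_L = 6.258 kΩ.
Now apply the divider: V_out = 3.55 × 0.09196 = 0.3264 V.

V_out ≈ 0.326 V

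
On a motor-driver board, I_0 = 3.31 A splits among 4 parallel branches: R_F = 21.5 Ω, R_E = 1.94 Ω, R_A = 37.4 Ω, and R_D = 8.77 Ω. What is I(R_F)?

Conductances: ΣG = 1/21.5 + 1/1.94 + 1/37.4 + 1/8.77 = 0.7027 (1/Ω).
Current divider: I(R_F) = I_0 · G_k/ΣG = 3.31 × (0.04651/0.7027) = 3.31 × 0.06619 = 0.2191 A.

I ≈ 0.219 A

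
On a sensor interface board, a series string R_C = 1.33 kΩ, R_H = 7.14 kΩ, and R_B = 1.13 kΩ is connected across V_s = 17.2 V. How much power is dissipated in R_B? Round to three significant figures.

P ≈ 3.63 mW

The common current is I = 17.2/9.600 = 1.792 mA.
P = I²R = 3.210 × 1.13 = 3.627 mW.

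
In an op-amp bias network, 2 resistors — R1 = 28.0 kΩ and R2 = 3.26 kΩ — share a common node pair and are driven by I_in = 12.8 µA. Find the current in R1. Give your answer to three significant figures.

For two parallel branches, I_k = I_in · (other R)/(sum of R).
I(R1) = 12.8 × 3.26/(28.0 + 3.26) = 12.8 × 0.1043 = 1.335 µA.

I ≈ 1.33 µA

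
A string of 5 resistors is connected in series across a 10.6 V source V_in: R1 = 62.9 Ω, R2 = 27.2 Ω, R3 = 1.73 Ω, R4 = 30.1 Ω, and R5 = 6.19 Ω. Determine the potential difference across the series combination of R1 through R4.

V ≈ 10.1 V

ΣR = 62.9 + 27.2 + 1.73 + 30.1 + 6.19 = 128.1 Ω.
R_{R1..R4} = 62.9 + 27.2 + 1.73 + 30.1 = 121.9 Ω.
Voltage divider: V = V_in · (121.9 / 128.1) = 10.6 × 0.9517 = 10.09 V.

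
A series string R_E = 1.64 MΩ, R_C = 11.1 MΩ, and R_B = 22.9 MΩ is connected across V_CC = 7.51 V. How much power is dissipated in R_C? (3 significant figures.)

P ≈ 0.493 µW

Series current I = V_CC/ΣR = 7.51/35.64 = 0.2107 µA.
P(R_C) = I²·R_C = (0.2107)² × 11.1 = 0.4929 µW.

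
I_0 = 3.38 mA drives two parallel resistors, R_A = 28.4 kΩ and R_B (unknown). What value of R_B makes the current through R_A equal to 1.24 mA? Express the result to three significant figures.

In a two-way split, I_A/I_0 = R_B/(R_A + R_B).
With f = 0.3669, R_B = R_A · f/(1−f) = 28.4 × 0.5794 = 16.46 kΩ.

R_B ≈ 16.5 kΩ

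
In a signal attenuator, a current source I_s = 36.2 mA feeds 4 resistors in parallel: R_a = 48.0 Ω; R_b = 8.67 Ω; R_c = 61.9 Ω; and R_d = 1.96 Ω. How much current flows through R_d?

Total conductance ΣG = 1/48.0 + 1/8.67 + 1/61.9 + 1/1.96 = 0.6625 (units of 1/Ω).
Current divider: I(R_d) = I_s · G_k/ΣG = 36.2 × (0.5102/0.6625) = 36.2 × 0.7701 = 27.88 mA.

I ≈ 27.9 mA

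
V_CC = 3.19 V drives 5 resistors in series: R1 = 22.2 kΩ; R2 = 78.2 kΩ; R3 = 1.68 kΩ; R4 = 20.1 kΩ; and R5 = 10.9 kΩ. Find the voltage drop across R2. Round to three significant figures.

V ≈ 1.87 V

Total series resistance ΣR = 22.2 + 78.2 + 1.68 + 20.1 + 10.9 = 133.1 kΩ.
By the voltage-divider rule, V = 3.19 × 78.20/133.1 = 1.874 V.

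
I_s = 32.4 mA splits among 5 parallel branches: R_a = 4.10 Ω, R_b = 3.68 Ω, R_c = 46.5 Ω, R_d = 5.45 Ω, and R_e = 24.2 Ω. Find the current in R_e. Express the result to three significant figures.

I ≈ 1.76 mA

Conductances: ΣG = 1/4.10 + 1/3.68 + 1/46.5 + 1/5.45 + 1/24.2 = 0.7620 (1/Ω).
R_e takes the fraction G_k/ΣG = 0.04132/0.7620 = 0.05423, so I = 32.4 × 0.05423 = 1.757 mA.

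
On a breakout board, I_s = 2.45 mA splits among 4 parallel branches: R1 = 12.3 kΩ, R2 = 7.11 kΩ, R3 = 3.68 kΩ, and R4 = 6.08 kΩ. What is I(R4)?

I ≈ 0.612 mA

ΣG = 1/12.3 + 1/7.11 + 1/3.68 + 1/6.08 = 0.6582.
By the current-divider rule, I = I_s · G_k/ΣG = 2.45 × 0.2499 = 0.6123 mA.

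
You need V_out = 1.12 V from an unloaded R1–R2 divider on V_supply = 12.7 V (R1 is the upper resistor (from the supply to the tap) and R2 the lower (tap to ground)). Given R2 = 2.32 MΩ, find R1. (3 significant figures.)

R1 ≈ 24.0 MΩ

V_out/V_supply = R2/(R1+R2) = 0.08819.
R1 = R2·(1/k − 1) = 2.32 × 10.34 = 23.99 MΩ.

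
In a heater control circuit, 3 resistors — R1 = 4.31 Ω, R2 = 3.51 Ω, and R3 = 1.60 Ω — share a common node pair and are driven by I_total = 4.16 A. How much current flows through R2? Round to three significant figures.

I ≈ 1.04 A

Conductances: ΣG = 1/4.31 + 1/3.51 + 1/1.60 = 1.142 (1/Ω).
R2 takes the fraction G_k/ΣG = 0.2849/1.142 = 0.2495, so I = 4.16 × 0.2495 = 1.038 A.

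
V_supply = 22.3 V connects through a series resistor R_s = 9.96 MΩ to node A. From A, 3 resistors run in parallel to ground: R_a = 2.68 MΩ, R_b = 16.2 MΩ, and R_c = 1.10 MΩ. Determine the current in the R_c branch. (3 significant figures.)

Equivalent of the parallel group: R_p = 0.7441 MΩ.
Node voltage V_A = V_supply · R_p/(R_s + R_p) = 22.3 × 0.06951 = 1.550 V.
Branch current I = V_A/R_c = 1.550/1.10 = 1.409 µA.

I ≈ 1.41 µA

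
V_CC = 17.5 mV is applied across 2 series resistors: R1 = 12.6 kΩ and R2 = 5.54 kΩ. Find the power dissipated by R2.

ΣR = 18.14 kΩ → I = 17.5/18.14 = 0.9647 µA.
P(R2) = I²·R2 = (0.9647)² × 5.54 = 5.156 nW.

P ≈ 5.16 nW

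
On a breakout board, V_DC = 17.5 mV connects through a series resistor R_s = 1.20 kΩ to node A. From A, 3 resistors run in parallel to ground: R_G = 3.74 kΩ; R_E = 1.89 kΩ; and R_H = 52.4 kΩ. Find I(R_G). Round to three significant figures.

Combine the parallel branches: R_p = (1/3.74 + 1/1.89 + 1/52.4)⁻¹ = 1.226 kΩ.
Node voltage V_A = V_DC · R_p/(R_s + R_p) = 17.5 × 0.5054 = 8.844 mV.
Branch current I = V_A/R_G = 8.844/3.74 = 2.365 µA.

I ≈ 2.36 µA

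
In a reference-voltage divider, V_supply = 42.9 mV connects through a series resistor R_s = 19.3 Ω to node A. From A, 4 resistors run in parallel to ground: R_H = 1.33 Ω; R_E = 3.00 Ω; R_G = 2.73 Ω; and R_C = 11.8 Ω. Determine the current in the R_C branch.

Parallel bank: R_p = 1/(1/1.33 + 1/3.00 + 1/2.73 + 1/11.8) = 0.6509 Ω.
Node voltage V_A = V_supply · R_p/(R_s + R_p) = 42.9 × 0.03263 = 1.400 mV.
Branch current I = V_A/R_C = 1.400/11.8 = 0.1186 mA.
(Equivalently: I_total = 2.150 mA, then current-divider fraction G_k/ΣG = 0.05516.)

I ≈ 0.119 mA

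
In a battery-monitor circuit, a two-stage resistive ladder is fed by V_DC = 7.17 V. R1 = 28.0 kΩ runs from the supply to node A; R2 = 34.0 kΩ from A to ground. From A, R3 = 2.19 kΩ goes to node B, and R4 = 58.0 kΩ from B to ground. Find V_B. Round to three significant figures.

Looking into the second stage from A: R3 + R4 = 60.19 kΩ appears in parallel with R2.
Effective lower resistance at A: R2 ‖ 60.19 = 21.73 kΩ.
V_A = 7.17 × 21.73/(28.0 + 21.73) = 3.133 V.
Then the unloaded second divider: V_B = V_A × R4/(R3+R4) = 3.133 × 0.9636 = 3.019 V.

V_B ≈ 3.02 V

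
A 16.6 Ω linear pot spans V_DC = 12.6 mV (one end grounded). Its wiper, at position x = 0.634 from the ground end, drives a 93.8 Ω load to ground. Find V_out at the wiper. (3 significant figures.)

V_out ≈ 7.67 mV

The pot divides into 6.076 Ω above the wiper and 10.52 Ω below.
R_L loads the lower segment: effective lower R = 9.463 Ω.
Then V_out = V_DC · 9.463/(6.076 + 9.463) = 7.673 mV.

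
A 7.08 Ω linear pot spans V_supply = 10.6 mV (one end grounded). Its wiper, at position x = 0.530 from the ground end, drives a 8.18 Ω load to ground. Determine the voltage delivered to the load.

Split the track: R_lower = x·R_p = 3.752 Ω, R_upper = (1−x)·R_p = 3.328 Ω.
R_L loads the lower segment: effective lower R = 2.572 Ω.
Loaded-divider output: V_out = 10.6 × 0.4360 = 4.622 mV.
(Unloaded: V_out = x·V_supply = 5.62 mV.)

V_out ≈ 4.62 mV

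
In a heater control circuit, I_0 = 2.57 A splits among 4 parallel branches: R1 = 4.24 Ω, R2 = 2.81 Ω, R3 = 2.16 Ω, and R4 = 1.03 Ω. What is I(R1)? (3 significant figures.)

Total conductance ΣG = 1/4.24 + 1/2.81 + 1/2.16 + 1/1.03 = 2.026 (units of 1/Ω).
By the current-divider rule, I = I_0 · G_k/ΣG = 2.57 × 0.1164 = 0.2992 A.

I ≈ 0.299 A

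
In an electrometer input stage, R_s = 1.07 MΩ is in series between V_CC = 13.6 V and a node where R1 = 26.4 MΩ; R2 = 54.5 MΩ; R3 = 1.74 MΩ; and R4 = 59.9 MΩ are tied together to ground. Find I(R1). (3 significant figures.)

Parallel bank: R_p = 1/(1/26.4 + 1/54.5 + 1/1.74 + 1/59.9) = 1.544 MΩ.
V_A by voltage divider: V_A = 13.6 × 1.544/(1.07 + 1.544) = 8.033 V.
I(R1) = V_A / R1 = 8.033/26.4 = 0.3043 µA.

I ≈ 0.304 µA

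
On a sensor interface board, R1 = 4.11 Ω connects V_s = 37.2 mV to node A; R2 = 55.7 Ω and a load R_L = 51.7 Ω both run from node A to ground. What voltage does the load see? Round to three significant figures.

V_out ≈ 32.3 mV

First combine the lower leg with the load: R2 ‖ R_L = 26.81 Ω.
Voltage divider with the loaded lower leg: V_out = 37.2 × 26.81/(4.11 + 26.81) = 37.2 × 0.8671 = 32.26 mV.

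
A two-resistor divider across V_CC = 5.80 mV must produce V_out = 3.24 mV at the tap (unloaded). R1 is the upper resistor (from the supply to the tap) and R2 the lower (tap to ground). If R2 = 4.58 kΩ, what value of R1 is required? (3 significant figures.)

The divider ratio is R2/(R1+R2) = 3.24/5.80 = 0.5586.
Rearranging, R1 = R2·(1−k)/k = 4.58 × 0.7901 = 3.619 kΩ.

R1 ≈ 3.62 kΩ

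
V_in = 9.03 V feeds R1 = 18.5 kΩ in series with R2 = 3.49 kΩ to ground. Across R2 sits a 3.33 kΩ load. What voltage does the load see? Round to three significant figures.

V_out ≈ 0.762 V

The load sits in parallel with R2, giving an effective lower resistance R2' = R2·R_L/(R2+R_L) = 1.704 kΩ.
Now apply the divider: V_out = 9.03 × 0.08434 = 0.7616 V.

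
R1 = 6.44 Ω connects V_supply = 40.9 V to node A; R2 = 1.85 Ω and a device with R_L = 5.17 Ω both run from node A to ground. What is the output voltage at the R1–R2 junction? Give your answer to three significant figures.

The load sits in parallel with R2, giving an effective lower resistance R2' = R2·R_L/(R2+R_L) = 1.362 Ω.
Now apply the divider: V_out = 40.9 × 0.1746 = 7.142 V.

V_out ≈ 7.14 V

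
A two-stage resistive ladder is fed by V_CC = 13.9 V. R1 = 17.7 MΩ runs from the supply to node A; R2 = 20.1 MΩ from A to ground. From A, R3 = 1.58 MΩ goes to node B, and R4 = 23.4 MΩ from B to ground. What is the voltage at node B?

Node A sees R2 in parallel with the series input of stage 2, R3 + R4 = 24.98 MΩ.
Effective lower resistance at A: R2 ‖ 24.98 = 11.14 MΩ.
So V_A = 13.9 × 0.3862 = 5.369 V.
V_B = V_A × 0.9367 = 5.029 V.

V_B ≈ 5.03 V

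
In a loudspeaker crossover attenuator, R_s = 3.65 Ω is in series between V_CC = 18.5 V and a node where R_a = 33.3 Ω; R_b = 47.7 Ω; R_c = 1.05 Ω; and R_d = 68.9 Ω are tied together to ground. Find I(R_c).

I ≈ 3.74 A

Combine the parallel branches: R_p = (1/33.3 + 1/47.7 + 1/1.05 + 1/68.9)⁻¹ = 0.9824 Ω.
V_A by voltage divider: V_A = 18.5 × 0.9824/(3.65 + 0.9824) = 3.923 V.
Branch current I = V_A/R_c = 3.923/1.05 = 3.737 A.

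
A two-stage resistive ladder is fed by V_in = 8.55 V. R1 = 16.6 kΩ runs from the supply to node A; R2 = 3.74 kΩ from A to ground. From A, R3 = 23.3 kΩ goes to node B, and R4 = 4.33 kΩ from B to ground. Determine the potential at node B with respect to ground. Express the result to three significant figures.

V_B ≈ 0.222 V

Node A sees R2 in parallel with the series input of stage 2, R3 + R4 = 27.63 kΩ.
R2 ‖ (R3+R4) = 3.294 kΩ.
V_A = 8.55 × 3.294/(16.6 + 3.294) = 1.416 V.
V_B = V_A × 0.1567 = 0.2219 V.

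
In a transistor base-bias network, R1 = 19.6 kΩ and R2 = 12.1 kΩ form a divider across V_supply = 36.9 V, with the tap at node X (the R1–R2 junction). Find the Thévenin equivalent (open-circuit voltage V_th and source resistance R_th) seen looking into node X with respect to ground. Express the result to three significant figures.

V_th is the unloaded tap voltage: V_supply · R2/(R1+R2) = 36.9 × 0.3817 = 14.08 V.
With V_supply suppressed (replaced by a short), R_th = R1 ‖ R2 = (19.60 × 12.1)/(19.60 + 12.1) = 7.481 kΩ.

V_th ≈ 14.1 V, R_th ≈ 7.48 kΩ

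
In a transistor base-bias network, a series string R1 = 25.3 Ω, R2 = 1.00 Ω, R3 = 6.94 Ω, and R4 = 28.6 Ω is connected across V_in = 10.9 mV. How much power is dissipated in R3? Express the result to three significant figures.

The common current is I = 10.9/61.84 = 0.1763 mA.
P = I²R = 0.03107 × 6.94 = 0.2156 µW.

P ≈ 0.216 µW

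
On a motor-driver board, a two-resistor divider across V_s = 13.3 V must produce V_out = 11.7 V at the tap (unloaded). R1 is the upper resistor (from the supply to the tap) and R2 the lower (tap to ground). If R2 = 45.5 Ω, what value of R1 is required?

R1 ≈ 6.22 Ω

The divider ratio is R2/(R1+R2) = 11.7/13.3 = 0.8797.
So R1 = R2 · (V_s/V_out − 1) = 45.5 × (13.3/11.7 − 1) = 45.5 × 0.1368 = 6.222 Ω.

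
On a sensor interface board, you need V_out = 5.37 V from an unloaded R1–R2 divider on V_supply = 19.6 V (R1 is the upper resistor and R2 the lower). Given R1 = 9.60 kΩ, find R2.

V_out/V_supply = R2/(R1+R2) = 0.2740.
R2 = R1 · 0.2740/(1 − 0.2740) = 3.623 kΩ.

R2 ≈ 3.62 kΩ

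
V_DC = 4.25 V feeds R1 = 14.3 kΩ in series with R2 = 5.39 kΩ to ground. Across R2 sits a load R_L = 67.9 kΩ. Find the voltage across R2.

First combine the lower leg with the load: R2 ‖ R_L = 4.994 kΩ.
Voltage divider with the loaded lower leg: V_out = 4.25 × 4.994/(14.3 + 4.994) = 4.25 × 0.2588 = 1.100 V.

V_out ≈ 1.10 V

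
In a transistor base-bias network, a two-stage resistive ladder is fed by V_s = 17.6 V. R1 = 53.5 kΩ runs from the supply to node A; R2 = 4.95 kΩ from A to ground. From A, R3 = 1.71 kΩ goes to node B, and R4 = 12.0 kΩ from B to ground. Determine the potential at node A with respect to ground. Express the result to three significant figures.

V_A ≈ 1.12 V

Node A sees R2 in parallel with the series input of stage 2, R3 + R4 = 13.71 kΩ.
R2 ‖ (R3+R4) = 3.637 kΩ.
V_A = 17.6 × 3.637/(53.5 + 3.637) = 1.120 V.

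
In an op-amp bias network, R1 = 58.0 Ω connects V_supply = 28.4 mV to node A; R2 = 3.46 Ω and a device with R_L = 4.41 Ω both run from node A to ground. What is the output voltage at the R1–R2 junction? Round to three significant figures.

V_out ≈ 0.919 mV

The load sits in parallel with R2, giving an effective lower resistance R2' = R2·R_L/(R2+R_L) = 1.939 Ω.
Voltage divider with the loaded lower leg: V_out = 28.4 × 1.939/(58.0 + 1.939) = 28.4 × 0.03235 = 0.9186 mV.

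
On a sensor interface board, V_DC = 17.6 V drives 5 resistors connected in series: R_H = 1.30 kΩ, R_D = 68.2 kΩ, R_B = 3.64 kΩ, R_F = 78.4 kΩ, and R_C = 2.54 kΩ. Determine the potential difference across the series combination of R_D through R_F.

V ≈ 17.2 V

Total series resistance ΣR = 1.30 + 68.2 + 3.64 + 78.4 + 2.54 = 154.1 kΩ.
R_{R_D..R_F} = 68.2 + 3.64 + 78.4 = 150.2 kΩ.
V = V_DC · R/ΣR = 17.6 × 0.9751 = 17.16 V.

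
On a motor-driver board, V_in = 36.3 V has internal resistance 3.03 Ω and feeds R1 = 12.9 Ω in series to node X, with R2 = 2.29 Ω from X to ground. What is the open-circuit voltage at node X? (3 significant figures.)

V_th ≈ 4.56 V

R1' = 3.03 + 12.9 = 15.93 Ω (source resistance + R1).
V_th is the unloaded tap voltage: V_in · R2/(R1'+R2) = 36.3 × 0.1257 = 4.562 V.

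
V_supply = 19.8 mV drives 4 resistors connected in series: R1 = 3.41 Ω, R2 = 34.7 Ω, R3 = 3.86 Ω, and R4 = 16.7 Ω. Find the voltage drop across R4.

Series total: ΣR = 3.41 + 34.7 + 3.86 + 16.7 = 58.67 Ω.
V = V_supply · R/ΣR = 19.8 × 0.2846 = 5.636 mV.

V ≈ 5.64 mV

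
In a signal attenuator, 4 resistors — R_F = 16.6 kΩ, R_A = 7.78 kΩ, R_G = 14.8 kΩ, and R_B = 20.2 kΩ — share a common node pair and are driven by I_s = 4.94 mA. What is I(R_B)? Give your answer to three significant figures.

I ≈ 0.800 mA

Conductances: ΣG = 1/16.6 + 1/7.78 + 1/14.8 + 1/20.2 = 0.3058 (1/kΩ).
Current divider: I(R_B) = I_s · G_k/ΣG = 4.94 × (0.04950/0.3058) = 4.94 × 0.1619 = 0.7996 mA.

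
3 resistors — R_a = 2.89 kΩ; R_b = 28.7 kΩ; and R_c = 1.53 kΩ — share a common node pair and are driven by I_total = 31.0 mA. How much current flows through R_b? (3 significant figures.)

I ≈ 1.04 mA

Conductances: ΣG = 1/2.89 + 1/28.7 + 1/1.53 = 1.034 (1/kΩ).
R_b takes the fraction G_k/ΣG = 0.03484/1.034 = 0.03368, so I = 31.0 × 0.03368 = 1.044 mA.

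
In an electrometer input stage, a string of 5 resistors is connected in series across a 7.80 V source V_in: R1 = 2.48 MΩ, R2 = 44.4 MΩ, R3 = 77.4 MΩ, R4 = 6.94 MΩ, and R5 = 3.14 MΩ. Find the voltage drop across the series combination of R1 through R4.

V ≈ 7.62 V

Total series resistance ΣR = 2.48 + 44.4 + 77.4 + 6.94 + 3.14 = 134.4 MΩ.
R_{R1..R4} = 2.48 + 44.4 + 77.4 + 6.94 = 131.2 MΩ.
By the voltage-divider rule, V = 7.80 × 131.2/134.4 = 7.618 V.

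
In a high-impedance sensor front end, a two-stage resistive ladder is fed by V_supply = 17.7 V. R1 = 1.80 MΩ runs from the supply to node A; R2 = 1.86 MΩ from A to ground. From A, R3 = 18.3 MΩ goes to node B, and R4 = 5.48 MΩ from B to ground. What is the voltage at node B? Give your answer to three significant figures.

Node A sees R2 in parallel with the series input of stage 2, R3 + R4 = 23.78 MΩ.
R2 ‖ (R3+R4) = 1.725 MΩ.
So V_A = 17.7 × 0.4894 = 8.662 V.
Stage 2 is unloaded, so V_B = V_A · R4/(R3+R4) = 8.662 × 5.48/23.78 = 1.996 V.

V_B ≈ 2.00 V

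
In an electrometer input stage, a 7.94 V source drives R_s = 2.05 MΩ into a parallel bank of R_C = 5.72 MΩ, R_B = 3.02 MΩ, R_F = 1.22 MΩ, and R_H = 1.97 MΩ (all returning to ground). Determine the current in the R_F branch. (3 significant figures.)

Combine the parallel branches: R_p = (1/5.72 + 1/3.02 + 1/1.22 + 1/1.97)⁻¹ = 0.5455 MΩ.
V_A by voltage divider: V_A = 7.94 × 0.5455/(2.05 + 0.5455) = 1.669 V.
Branch current I = V_A/R_F = 1.669/1.22 = 1.368 µA.

I ≈ 1.37 µA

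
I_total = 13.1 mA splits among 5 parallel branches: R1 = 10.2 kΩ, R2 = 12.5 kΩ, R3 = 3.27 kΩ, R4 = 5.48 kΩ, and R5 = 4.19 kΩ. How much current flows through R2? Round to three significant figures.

Total conductance ΣG = 1/10.2 + 1/12.5 + 1/3.27 + 1/5.48 + 1/4.19 = 0.9050 (units of 1/kΩ).
By the current-divider rule, I = I_total · G_k/ΣG = 13.1 × 0.08840 = 1.158 mA.

I ≈ 1.16 mA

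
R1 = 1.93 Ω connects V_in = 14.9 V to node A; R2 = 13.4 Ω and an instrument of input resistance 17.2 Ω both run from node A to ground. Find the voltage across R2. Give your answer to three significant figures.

V_out ≈ 11.9 V

R2 ‖ R_L = (13.4 × 17.2)/(13.4 + 17.2) = 7.532 Ω.
Now apply the divider: V_out = 14.9 × 0.7960 = 11.86 V.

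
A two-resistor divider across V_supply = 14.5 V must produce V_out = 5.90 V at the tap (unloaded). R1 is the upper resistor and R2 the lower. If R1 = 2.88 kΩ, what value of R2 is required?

R2 ≈ 1.98 kΩ

Required fraction k = V_out/V_supply = 0.4069.
Rearranging, R2 = R1·k/(1−k) = 2.88 × 0.6860 = 1.976 kΩ.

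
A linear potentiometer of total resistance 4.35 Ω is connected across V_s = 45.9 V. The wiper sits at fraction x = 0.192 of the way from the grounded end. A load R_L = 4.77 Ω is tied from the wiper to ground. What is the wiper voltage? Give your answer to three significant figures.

Lower segment x·R_p = 0.8352 Ω; upper segment (1−x)·R_p = 3.515 Ω.
R_L loads the lower segment: effective lower R = 0.7108 Ω.
Then V_out = V_s · 0.7108/(3.515 + 0.7108) = 7.721 V.
(Unloaded: V_out = x·V_s = 8.81 V.)

V_out ≈ 7.72 V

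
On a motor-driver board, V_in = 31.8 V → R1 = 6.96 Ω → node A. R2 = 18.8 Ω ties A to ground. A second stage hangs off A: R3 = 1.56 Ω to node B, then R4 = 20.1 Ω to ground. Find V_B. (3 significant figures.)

V_B ≈ 17.4 V

The second stage (R3 + R4 = 21.66 Ω) loads node A in parallel with R2.
R2 ‖ (R3+R4) = 10.06 Ω.
V_A = 31.8 × 10.06/(6.96 + 10.06) = 18.80 V.
Stage 2 is unloaded, so V_B = V_A · R4/(R3+R4) = 18.80 × 20.1/21.66 = 17.45 V.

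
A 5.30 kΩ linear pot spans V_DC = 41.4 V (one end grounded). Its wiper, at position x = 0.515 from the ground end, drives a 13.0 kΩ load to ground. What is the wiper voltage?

V_out ≈ 19.4 V

The pot divides into 2.571 kΩ above the wiper and 2.729 kΩ below.
R_L loads the lower segment: effective lower R = 2.256 kΩ.
V_out = 41.4 × 2.256/(2.571 + 2.256) = 19.35 V.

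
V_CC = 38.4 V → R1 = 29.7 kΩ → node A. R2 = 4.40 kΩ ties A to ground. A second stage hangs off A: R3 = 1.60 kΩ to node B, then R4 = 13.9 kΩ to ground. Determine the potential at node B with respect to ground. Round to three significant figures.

V_B ≈ 3.56 V

The second stage (R3 + R4 = 15.50 kΩ) loads node A in parallel with R2.
R2 ‖ (R3+R4) = 3.427 kΩ.
V_A = 38.4 × 3.427/(29.7 + 3.427) = 3.973 V.
Stage 2 is unloaded, so V_B = V_A · R4/(R3+R4) = 3.973 × 13.9/15.50 = 3.563 V.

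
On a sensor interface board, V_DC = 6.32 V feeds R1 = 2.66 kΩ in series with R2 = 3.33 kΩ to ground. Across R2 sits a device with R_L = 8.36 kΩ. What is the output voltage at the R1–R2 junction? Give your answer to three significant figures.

V_out ≈ 2.99 V

The load sits in parallel with R2, giving an effective lower resistance R2' = R2·R_L/(R2+R_L) = 2.381 kΩ.
Now apply the divider: V_out = 6.32 × 0.4724 = 2.985 V.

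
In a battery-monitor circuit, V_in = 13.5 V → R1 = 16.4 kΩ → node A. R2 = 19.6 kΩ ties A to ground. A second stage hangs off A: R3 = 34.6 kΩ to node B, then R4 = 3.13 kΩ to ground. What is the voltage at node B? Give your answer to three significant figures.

V_B ≈ 0.493 V

Looking into the second stage from A: R3 + R4 = 37.73 kΩ appears in parallel with R2.
R2 ‖ (R3+R4) = 12.90 kΩ.
V_A = 13.5 × 12.90/(16.4 + 12.90) = 5.943 V.
Stage 2 is unloaded, so V_B = V_A · R4/(R3+R4) = 5.943 × 3.13/37.73 = 0.4931 V.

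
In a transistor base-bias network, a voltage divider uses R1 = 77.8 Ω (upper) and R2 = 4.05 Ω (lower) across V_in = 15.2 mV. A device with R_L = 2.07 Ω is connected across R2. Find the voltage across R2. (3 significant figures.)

First combine the lower leg with the load: R2 ‖ R_L = 1.370 Ω.
Voltage divider with the loaded lower leg: V_out = 15.2 × 1.370/(77.8 + 1.370) = 15.2 × 0.01730 = 0.2630 mV.
(Unloaded it would be 0.752 mV; the load pulls it down.)

V_out ≈ 0.263 mV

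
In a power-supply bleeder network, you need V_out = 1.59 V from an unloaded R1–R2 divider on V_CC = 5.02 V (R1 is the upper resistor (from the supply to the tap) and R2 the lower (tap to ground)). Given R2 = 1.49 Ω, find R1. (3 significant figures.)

V_out/V_CC = R2/(R1+R2) = 0.3167.
R1 = R2·(1/k − 1) = 1.49 × 2.157 = 3.214 Ω.

R1 ≈ 3.21 Ω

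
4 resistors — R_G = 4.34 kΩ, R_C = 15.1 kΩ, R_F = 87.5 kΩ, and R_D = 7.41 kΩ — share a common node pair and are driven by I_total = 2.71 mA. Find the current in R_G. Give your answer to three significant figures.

I ≈ 1.41 mA

Total conductance ΣG = 1/4.34 + 1/15.1 + 1/87.5 + 1/7.41 = 0.4430 (units of 1/kΩ).
R_G takes the fraction G_k/ΣG = 0.2304/0.4430 = 0.5201, so I = 2.71 × 0.5201 = 1.409 mA.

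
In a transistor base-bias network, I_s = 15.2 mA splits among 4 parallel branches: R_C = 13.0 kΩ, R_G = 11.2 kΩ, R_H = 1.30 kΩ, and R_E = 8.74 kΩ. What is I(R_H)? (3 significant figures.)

I ≈ 11.1 mA

Total conductance ΣG = 1/13.0 + 1/11.2 + 1/1.30 + 1/8.74 = 1.050 (units of 1/kΩ).
R_H takes the fraction G_k/ΣG = 0.7692/1.050 = 0.7327, so I = 15.2 × 0.7327 = 11.14 mA.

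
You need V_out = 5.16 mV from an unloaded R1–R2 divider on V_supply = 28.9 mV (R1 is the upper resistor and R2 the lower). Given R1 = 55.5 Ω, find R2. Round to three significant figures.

The divider ratio is R2/(R1+R2) = 5.16/28.9 = 0.1785.
So R2 = R1 · V_out/(V_supply − V_out) = 55.5 × 5.16/(28.9 − 5.16) = 55.5 × 0.2174 = 12.06 Ω.

R2 ≈ 12.1 Ω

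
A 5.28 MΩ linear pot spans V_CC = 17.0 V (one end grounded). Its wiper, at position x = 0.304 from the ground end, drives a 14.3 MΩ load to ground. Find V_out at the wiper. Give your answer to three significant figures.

V_out ≈ 4.79 V

Split the track: R_lower = x·R_p = 1.605 MΩ, R_upper = (1−x)·R_p = 3.675 MΩ.
R_L loads the lower segment: effective lower R = 1.443 MΩ.
Then V_out = V_CC · 1.443/(3.675 + 1.443) = 4.794 V.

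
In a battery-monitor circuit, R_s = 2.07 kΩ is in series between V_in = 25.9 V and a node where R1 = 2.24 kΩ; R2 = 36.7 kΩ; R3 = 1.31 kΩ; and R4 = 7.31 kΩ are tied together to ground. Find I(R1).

I ≈ 3.01 mA

Equivalent of the parallel group: R_p = 0.7279 kΩ.
V_A by voltage divider: V_A = 25.9 × 0.7279/(2.07 + 0.7279) = 6.738 V.
Branch current I = V_A/R1 = 6.738/2.24 = 3.008 mA.
(Equivalently: I_total = 9.257 mA, then current-divider fraction G_k/ΣG = 0.3250.)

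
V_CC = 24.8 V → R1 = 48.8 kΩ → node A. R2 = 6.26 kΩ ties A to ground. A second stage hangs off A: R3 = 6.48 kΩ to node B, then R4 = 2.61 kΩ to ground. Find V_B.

Node A sees R2 in parallel with the series input of stage 2, R3 + R4 = 9.090 kΩ.
Effective lower resistance at A: R2 ‖ 9.090 = 3.707 kΩ.
First divider: V_A = V_CC · 3.707/(48.8 + 3.707) = 1.751 V.
Then the unloaded second divider: V_B = V_A × R4/(R3+R4) = 1.751 × 0.2871 = 0.5027 V.

V_B ≈ 0.503 V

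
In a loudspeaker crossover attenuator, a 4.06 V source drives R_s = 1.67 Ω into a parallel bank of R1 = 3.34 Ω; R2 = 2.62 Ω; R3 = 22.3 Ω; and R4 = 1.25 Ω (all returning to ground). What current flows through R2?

Combine the parallel branches: R_p = (1/3.34 + 1/2.62 + 1/22.3 + 1/1.25)⁻¹ = 0.6553 Ω.
Node voltage V_A = V_supply · R_p/(R_s + R_p) = 4.06 × 0.2818 = 1.144 V.
I(R2) = V_A / R2 = 1.144/2.62 = 0.4367 A.

I ≈ 0.437 A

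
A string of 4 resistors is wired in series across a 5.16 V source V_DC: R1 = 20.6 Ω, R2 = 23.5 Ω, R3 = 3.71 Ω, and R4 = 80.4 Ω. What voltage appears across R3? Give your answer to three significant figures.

Series total: ΣR = 20.6 + 23.5 + 3.71 + 80.4 = 128.2 Ω.
V = V_DC · R/ΣR = 5.16 × 0.02894 = 0.1493 V.

V ≈ 0.149 V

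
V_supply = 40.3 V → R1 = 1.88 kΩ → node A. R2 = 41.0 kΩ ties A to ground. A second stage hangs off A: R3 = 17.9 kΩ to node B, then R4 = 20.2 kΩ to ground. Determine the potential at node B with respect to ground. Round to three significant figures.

Node A sees R2 in parallel with the series input of stage 2, R3 + R4 = 38.10 kΩ.
R2 ‖ (R3+R4) = 19.75 kΩ.
V_A = 40.3 × 19.75/(1.88 + 19.75) = 36.80 V.
V_B = V_A × 0.5302 = 19.51 V.

V_B ≈ 19.5 V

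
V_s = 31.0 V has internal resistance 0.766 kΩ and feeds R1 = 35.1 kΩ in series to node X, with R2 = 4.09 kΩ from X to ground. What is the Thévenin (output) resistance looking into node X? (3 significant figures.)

R_th ≈ 3.67 kΩ

R1' = 0.766 + 35.1 = 35.87 kΩ (source resistance + R1).
Zeroing V_s shorts the top of R1' to ground, so R_th = R1' ‖ R2 = 3.671 kΩ.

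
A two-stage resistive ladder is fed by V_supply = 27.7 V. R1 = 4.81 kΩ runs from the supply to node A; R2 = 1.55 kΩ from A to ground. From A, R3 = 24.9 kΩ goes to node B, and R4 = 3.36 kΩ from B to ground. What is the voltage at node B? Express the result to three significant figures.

V_B ≈ 0.771 V

Node A sees R2 in parallel with the series input of stage 2, R3 + R4 = 28.26 kΩ.
R2 ‖ (R3+R4) = 1.469 kΩ.
First divider: V_A = V_supply · 1.469/(4.81 + 1.469) = 6.482 V.
V_B = V_A × 0.1189 = 0.7707 V.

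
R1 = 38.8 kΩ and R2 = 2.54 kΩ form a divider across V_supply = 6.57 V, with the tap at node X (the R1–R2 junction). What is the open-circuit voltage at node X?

With X open, the divider is unloaded: V_th = 6.57 × 2.54/41.34 = 0.4037 V.

V_th ≈ 0.404 V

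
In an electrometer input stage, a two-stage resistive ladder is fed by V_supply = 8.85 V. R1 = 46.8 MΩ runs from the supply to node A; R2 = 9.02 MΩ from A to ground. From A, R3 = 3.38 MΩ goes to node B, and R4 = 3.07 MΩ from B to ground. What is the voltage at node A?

Looking into the second stage from A: R3 + R4 = 6.450 MΩ appears in parallel with R2.
R2 ‖ (R3+R4) = 3.761 MΩ.
V_A = 8.85 × 3.761/(46.8 + 3.761) = 0.6583 V.

V_A ≈ 0.658 V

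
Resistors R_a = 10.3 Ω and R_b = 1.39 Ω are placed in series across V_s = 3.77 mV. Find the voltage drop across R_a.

V ≈ 3.32 mV

Total series resistance ΣR = 10.3 + 1.39 = 11.69 Ω.
V = V_s · R/ΣR = 3.77 × 0.8811 = 3.322 mV.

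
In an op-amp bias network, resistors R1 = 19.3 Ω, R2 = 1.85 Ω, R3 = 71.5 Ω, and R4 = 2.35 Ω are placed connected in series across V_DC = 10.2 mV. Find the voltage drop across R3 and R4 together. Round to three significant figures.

Series total: ΣR = 19.3 + 1.85 + 71.5 + 2.35 = 95.00 Ω.
R_{R3..R4} = 71.5 + 2.35 = 73.85 Ω.
By the voltage-divider rule, V = 10.2 × 73.85/95.00 = 7.929 mV.

V ≈ 7.93 mV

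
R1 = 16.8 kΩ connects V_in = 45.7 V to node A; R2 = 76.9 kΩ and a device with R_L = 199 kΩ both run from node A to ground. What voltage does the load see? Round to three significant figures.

R2 ‖ R_L = (76.9 × 199)/(76.9 + 199) = 55.47 kΩ.
Now apply the divider: V_out = 45.7 × 0.7675 = 35.08 V.

V_out ≈ 35.1 V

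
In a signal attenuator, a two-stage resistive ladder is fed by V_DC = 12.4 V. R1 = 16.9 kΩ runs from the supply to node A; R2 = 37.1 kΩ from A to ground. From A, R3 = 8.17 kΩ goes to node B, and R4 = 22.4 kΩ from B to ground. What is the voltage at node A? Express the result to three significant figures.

The second stage (R3 + R4 = 30.57 kΩ) loads node A in parallel with R2.
Effective lower resistance at A: R2 ‖ 30.57 = 16.76 kΩ.
V_A = 12.4 × 16.76/(16.9 + 16.76) = 6.174 V.

V_A ≈ 6.17 V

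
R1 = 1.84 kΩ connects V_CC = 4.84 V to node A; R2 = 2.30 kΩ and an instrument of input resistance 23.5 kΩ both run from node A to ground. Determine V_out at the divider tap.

V_out ≈ 2.58 V

R2 ‖ R_L = (2.30 × 23.5)/(2.30 + 23.5) = 2.095 kΩ.
Now apply the divider: V_out = 4.84 × 0.5324 = 2.577 V.
(Unloaded it would be 2.69 V; the load pulls it down.)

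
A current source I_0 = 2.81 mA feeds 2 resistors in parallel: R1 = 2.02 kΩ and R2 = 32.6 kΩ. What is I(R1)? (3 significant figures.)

I ≈ 2.65 mA

Two-branch current divider: I_k = I_0 · R_other/(R_1 + R_2).
So I = 2.81 × 32.6/34.62 = 2.646 mA.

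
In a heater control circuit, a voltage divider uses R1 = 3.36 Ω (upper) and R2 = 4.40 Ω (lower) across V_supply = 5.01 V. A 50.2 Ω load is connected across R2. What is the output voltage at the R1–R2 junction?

R2 ‖ R_L = (4.40 × 50.2)/(4.40 + 50.2) = 4.045 Ω.
Then V_out = V_supply · R2'/(R1 + R2') = 5.01 × 4.045/7.405 = 2.737 V.
(Unloaded it would be 2.84 V; the load pulls it down.)

V_out ≈ 2.74 V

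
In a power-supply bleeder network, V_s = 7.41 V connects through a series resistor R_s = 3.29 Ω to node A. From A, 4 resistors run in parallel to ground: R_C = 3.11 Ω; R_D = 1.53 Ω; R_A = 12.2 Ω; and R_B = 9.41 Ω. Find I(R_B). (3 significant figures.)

I ≈ 0.163 A

Equivalent of the parallel group: R_p = 0.8596 Ω.
Node voltage V_A = V_s · R_p/(R_s + R_p) = 7.41 × 0.2071 = 1.535 V.
I(R_B) = V_A / R_B = 1.535/9.41 = 0.1631 A.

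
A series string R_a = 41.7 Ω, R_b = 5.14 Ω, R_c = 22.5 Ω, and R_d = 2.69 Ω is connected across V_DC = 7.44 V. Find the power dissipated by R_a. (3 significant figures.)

P ≈ 0.445 W

ΣR = 72.03 Ω → I = 7.44/72.03 = 0.1033 A.
V(R_a) = I·R = 4.307 V; P = V·I = 4.307 × 0.1033 = 0.4449 W.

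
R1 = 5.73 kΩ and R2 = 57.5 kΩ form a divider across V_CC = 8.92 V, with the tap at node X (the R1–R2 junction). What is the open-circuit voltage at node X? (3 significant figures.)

With X open, the divider is unloaded: V_th = 8.92 × 57.5/63.23 = 8.112 V.

V_th ≈ 8.11 V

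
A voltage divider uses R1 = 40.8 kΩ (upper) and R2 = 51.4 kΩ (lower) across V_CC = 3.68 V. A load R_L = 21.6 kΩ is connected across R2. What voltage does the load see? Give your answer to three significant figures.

R2 ‖ R_L = (51.4 × 21.6)/(51.4 + 21.6) = 15.21 kΩ.
Then V_out = V_CC · R2'/(R1 + R2') = 3.68 × 15.21/56.01 = 0.9993 V.
(Unloaded it would be 2.05 V; the load pulls it down.)

V_out ≈ 0.999 V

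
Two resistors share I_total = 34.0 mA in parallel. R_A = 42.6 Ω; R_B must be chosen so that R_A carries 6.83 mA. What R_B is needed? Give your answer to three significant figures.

Two-branch current divider: I_A = I_total · R_B/(R_A + R_B).
6.83/34.0 = R_B/(R_A + R_B) → R_B = R_A · (0.2009)/(1 − 0.2009) = 42.6 × 0.2514 = 10.71 Ω.

R_B ≈ 10.7 Ω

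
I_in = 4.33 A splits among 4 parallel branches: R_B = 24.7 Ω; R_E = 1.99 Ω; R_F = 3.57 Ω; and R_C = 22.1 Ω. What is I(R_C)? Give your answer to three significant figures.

ΣG = 1/24.7 + 1/1.99 + 1/3.57 + 1/22.1 = 0.8684.
Current divider: I(R_C) = I_in · G_k/ΣG = 4.33 × (0.04525/0.8684) = 4.33 × 0.05211 = 0.2256 A.

I ≈ 0.226 A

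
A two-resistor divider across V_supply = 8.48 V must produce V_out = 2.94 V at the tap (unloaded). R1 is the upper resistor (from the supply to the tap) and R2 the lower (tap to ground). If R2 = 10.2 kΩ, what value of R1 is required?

R1 ≈ 19.2 kΩ

Required fraction k = V_out/V_supply = 0.3467.
R1 = R2·(1/k − 1) = 10.2 × 1.884 = 19.22 kΩ.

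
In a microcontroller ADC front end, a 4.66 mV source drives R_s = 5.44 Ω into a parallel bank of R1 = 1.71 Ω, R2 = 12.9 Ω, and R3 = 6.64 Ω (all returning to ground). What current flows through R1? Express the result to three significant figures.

I ≈ 0.503 mA

Combine the parallel branches: R_p = (1/1.71 + 1/12.9 + 1/6.64)⁻¹ = 1.230 Ω.
Node voltage V_A = V_DC · R_p/(R_s + R_p) = 4.66 × 0.1844 = 0.8594 mV.
Branch current I = V_A/R1 = 0.8594/1.71 = 0.5026 mA.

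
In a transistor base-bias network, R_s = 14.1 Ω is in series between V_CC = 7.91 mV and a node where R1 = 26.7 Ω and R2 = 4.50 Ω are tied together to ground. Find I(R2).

Combine the parallel branches: R_p = (1/26.7 + 1/4.50)⁻¹ = 3.851 Ω.
Node voltage V_A = V_CC · R_p/(R_s + R_p) = 7.91 × 0.2145 = 1.697 mV.
I(R2) = V_A / R2 = 1.697/4.50 = 0.3771 mA.

I ≈ 0.377 mA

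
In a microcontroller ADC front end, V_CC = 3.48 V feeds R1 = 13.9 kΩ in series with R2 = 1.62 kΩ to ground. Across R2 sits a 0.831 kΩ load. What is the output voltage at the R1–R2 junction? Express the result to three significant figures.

V_out ≈ 0.132 V

First combine the lower leg with the load: R2 ‖ R_L = 0.5493 kΩ.
Now apply the divider: V_out = 3.48 × 0.03801 = 0.1323 V.
(Unloaded it would be 0.363 V; the load pulls it down.)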